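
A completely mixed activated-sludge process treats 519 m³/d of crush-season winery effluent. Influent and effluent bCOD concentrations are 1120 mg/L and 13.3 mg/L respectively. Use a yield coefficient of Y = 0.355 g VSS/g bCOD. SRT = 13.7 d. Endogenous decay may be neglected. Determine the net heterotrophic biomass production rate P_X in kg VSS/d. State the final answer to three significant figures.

P_X ≈ 204 kg VSS/d

No decay correction is needed, so Y_obs = Y = 0.355.
Substrate removed = Q·(S₀ − S) = 519 m³/d × (1120 − 13.3) g/m³ = 5.74×10^5 g/d = 574.4 kg/d.
So the net sludge growth is P_X = 0.3550 × 574.4 = 203.9 kg VSS/d.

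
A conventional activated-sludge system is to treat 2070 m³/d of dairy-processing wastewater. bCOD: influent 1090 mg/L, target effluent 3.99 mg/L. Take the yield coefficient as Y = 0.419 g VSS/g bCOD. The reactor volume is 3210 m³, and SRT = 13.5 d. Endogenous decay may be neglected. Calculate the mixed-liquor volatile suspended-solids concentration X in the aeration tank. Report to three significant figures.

From V·X = Y·Q·(S₀ − S)·θ_c (decay neglected): X = 0.419 × 2070 × (1090 − 3.99) × 13.5 / 3210 = 3961 mg/L.

X ≈ 3960 mg/L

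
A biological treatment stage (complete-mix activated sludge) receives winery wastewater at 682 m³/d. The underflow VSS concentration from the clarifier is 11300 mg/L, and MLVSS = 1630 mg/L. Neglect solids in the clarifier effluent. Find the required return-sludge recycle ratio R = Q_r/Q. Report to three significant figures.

R ≈ 0.169

Mass balance around the secondary clarifier (neglecting effluent solids): R = X / (X_r − X) = 1630 / (11300 − 1630) = 0.1686.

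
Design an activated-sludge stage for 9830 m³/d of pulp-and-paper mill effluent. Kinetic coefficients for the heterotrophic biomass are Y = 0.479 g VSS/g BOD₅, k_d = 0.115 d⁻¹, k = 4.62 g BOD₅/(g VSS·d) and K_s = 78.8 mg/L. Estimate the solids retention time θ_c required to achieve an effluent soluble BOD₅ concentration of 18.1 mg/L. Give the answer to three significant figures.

From 1/θ_c = Y·k·S/(K_s + S) − k_d: Y·k·S/(K_s+S) = 0.479 × 4.62 × 18.1 / (78.8 + 18.1) = 0.4134 d⁻¹.
Then 1/θ_c = μ − k_d = 0.4134 − 0.115 = 0.2984 d⁻¹, giving θ_c = 3.352 d.

θ_c ≈ 3.35 d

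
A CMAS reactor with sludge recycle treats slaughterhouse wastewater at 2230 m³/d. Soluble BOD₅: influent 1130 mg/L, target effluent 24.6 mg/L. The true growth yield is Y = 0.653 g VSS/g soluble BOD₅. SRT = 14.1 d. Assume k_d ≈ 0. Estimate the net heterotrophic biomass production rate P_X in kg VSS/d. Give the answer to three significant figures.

Since k_d ≈ 0, Y_obs = Y = 0.653 g VSS/g soluble BOD₅.
Q·(S₀ − S) = 2230 × (1130 − 24.6) × 10⁻³ = 2465 kg/d removed.
Biomass produced: P_X = Y_obs·Q·ΔS = 0.6530 × 2465 ≈ 1610 kg VSS/d.

P_X ≈ 1610 kg VSS/d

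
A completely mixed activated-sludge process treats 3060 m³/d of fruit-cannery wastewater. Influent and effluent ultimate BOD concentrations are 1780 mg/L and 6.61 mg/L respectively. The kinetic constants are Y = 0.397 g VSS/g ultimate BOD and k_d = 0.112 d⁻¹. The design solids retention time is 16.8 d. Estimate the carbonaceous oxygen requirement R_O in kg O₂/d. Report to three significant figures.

R_O ≈ 4360 kg O₂/d

Correct the yield for decay: Y_obs = Y/(1 + k_d θ_c) = 0.397 / (1 + 0.112 × 16.8) = 0.397 / 2.882 = 0.1378.
Mass of ultimate BOD removed per day: Q(S₀ − S) = 3060 × 1773 g/m³ = 5427 kg/d.
Net sludge production P_X = 0.1378 × 5427 = 747.6 kg VSS/d.
R_O = Q·(S₀ − S) − 1.42·P_X = 5427 − 1.42 × 747.6 = 4365 kg O₂/d.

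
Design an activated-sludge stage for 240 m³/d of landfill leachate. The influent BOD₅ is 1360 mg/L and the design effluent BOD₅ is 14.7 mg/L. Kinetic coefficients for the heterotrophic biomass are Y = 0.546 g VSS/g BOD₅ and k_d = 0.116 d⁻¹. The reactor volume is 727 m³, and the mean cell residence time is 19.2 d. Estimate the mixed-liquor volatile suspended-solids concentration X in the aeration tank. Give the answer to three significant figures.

X ≈ 1440 mg/L

Solving the biomass balance for X: X = Y Q (S₀−S) θ_c / [V (1+k_d θ_c)] = 0.546 × 240 × (1360 − 14.7) × 19.2 / [727 × (1 + 0.116 × 19.2)] = 1443 mg/L.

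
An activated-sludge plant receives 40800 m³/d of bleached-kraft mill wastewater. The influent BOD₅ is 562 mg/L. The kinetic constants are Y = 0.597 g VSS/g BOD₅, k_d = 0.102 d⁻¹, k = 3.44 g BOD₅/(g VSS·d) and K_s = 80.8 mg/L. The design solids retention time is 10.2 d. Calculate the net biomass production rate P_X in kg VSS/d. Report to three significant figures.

Effluent substrate depends only on kinetics and SRT: S = K_s(1 + k_d θ_c) / [θ_c(Yk − k_d) − 1] = 80.8 × (1 + 0.102 × 10.2) / [10.2 × (0.597 × 3.44 − 0.102) − 1] = 164.9 / 18.91 = 8.720 mg/L.
The observed yield is Y_obs = Y/(1 + k_d·θ_c) = 0.597 / (1 + 0.102 × 10.2) = 0.597 / 2.040 = 0.2926 g VSS per g BOD₅ removed.
Mass of BOD₅ removed per day: Q(S₀ − S) = 40800 × 553.3 g/m³ = 22574 kg/d.
Net biomass production P_X = Y_obs × Q·(S₀ − S) = 0.2926 × 22574 = 6605 kg VSS/d.

P_X ≈ 6600 kg VSS/d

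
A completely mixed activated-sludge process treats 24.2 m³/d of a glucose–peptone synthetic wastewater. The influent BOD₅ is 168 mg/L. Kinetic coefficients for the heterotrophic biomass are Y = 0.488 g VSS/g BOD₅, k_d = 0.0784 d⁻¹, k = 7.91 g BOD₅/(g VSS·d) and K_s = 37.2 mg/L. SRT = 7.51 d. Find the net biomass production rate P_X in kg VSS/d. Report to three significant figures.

P_X ≈ 1.23 kg VSS/d

For a completely mixed reactor with recycle the Lawrence–McCarty relation gives S = K_s·(1 + k_d·θ_c) / [θ_c·(Y·k − k_d) − 1] = 37.2 × (1 + 0.0784 × 7.51) / [7.51 × (0.488 × 7.91 − 0.0784) − 1] = 59.10 / 27.40 = 2.157 mg/L.
Observed yield with endogenous decay: Y_obs = Y / (1 + k_d·θ_c) = 0.488 / (1 + 0.0784 × 7.51) = 0.488 / 1.589 = 0.3072 g VSS/g BOD₅.
Q·(S₀ − S) = 24.2 × (168 − 2.16) × 10⁻³ = 4.013 kg/d removed.
Net biomass production P_X = Y_obs × Q·(S₀ − S) = 0.3072 × 4.013 = 1.233 kg VSS/d.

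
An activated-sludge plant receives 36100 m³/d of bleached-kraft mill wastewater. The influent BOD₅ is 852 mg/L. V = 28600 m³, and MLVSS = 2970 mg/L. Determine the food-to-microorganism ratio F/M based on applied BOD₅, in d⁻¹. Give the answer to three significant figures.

F/M ≈ 0.362 d⁻¹

Food-to-microorganism ratio F/M = Q S₀ / (V X) = 36100 × 852 / (28600 × 2970) = 0.3621 d⁻¹.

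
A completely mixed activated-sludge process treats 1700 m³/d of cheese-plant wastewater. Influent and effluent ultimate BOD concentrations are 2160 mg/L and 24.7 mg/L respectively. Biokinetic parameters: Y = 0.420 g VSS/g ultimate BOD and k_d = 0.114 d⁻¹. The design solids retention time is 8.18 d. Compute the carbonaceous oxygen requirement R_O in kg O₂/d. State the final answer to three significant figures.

The observed yield is Y_obs = Y/(1 + k_d·θ_c) = 0.420 / (1 + 0.114 × 8.18) = 0.420 / 1.933 = 0.2173 g VSS per g ultimate BOD removed.
ΔS = 2160 − 24.7 = 2135 mg/L, so the substrate removal rate is 1700 × 2135/1000 = 3630 kg ultimate BOD/d.
Net sludge production P_X = 0.2173 × 3630 = 788.9 kg VSS/d.
R_O = Q·ΔS − 1.42 P_X = 3630 − 1120 = 2510 kg O₂/d.

R_O ≈ 2510 kg O₂/d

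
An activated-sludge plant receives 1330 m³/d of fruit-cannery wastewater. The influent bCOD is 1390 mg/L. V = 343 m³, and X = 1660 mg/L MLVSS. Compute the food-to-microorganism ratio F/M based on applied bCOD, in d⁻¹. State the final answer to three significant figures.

F/M ≈ 3.25 d⁻¹

Food-to-microorganism ratio F/M = Q S₀ / (V X) = 1330 × 1390 / (343.0 × 1660) = 3.247 d⁻¹.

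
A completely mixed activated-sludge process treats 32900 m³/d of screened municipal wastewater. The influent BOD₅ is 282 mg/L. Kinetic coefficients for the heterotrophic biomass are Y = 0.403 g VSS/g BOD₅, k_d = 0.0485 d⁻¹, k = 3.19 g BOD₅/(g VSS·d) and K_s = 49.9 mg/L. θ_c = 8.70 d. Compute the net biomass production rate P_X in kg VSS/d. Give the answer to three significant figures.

P_X ≈ 2560 kg VSS/d

Effluent substrate depends only on kinetics and SRT: S = K_s(1 + k_d θ_c) / [θ_c(Yk − k_d) − 1] = 49.9 × (1 + 0.0485 × 8.70) / [8.70 × (0.403 × 3.19 − 0.0485) − 1] = 70.96 / 9.763 = 7.268 mg/L.
Y_obs = Y / (1 + k_d θ_c) = 0.403 / (1 + 0.0485 × 8.70) = 0.403 / 1.422 = 0.2834.
Q·(S₀ − S) = 32900 × (282 − 7.27) × 10⁻³ = 9039 kg/d removed.
Biomass produced: P_X = Y_obs·Q·ΔS = 0.2834 × 9039 ≈ 2562 kg VSS/d.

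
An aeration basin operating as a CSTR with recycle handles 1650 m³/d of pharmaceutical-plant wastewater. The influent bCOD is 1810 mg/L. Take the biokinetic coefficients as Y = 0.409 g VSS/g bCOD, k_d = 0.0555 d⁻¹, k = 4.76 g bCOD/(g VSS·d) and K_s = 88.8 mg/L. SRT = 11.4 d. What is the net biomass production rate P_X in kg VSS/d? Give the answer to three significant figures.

P_X ≈ 745 kg VSS/d

For a completely mixed reactor with recycle the Lawrence–McCarty relation gives S = K_s·(1 + k_d·θ_c) / [θ_c·(Y·k − k_d) − 1] = 88.8 × (1 + 0.0555 × 11.4) / [11.4 × (0.409 × 4.76 − 0.0555) − 1] = 145.0 / 20.56 = 7.051 mg/L.
Correct the yield for decay: Y_obs = Y/(1 + k_d θ_c) = 0.409 / (1 + 0.0555 × 11.4) = 0.409 / 1.633 = 0.2505.
Q·(S₀ − S) = 1650 × (1810 − 7.05) × 10⁻³ = 2975 kg/d removed.
So the net sludge growth is P_X = 0.2505 × 2975 = 745.2 kg VSS/d.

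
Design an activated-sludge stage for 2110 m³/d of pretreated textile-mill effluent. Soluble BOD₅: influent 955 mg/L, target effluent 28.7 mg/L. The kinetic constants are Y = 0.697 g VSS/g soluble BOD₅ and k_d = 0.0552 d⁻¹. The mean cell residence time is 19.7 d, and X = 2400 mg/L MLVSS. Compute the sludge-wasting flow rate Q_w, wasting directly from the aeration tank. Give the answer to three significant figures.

Steady-state biomass mass balance: V·X·(1 + k_d·θ_c) = Y·Q·(S₀ − S)·θ_c, so V = 0.697 × 2110 × (955 − 28.7) × 19.7 / [2400 × (1 + 0.0552 × 19.7)] = 2.68×10^7 / 5010 = 5357 m³.
With mixed-liquor wasting, θ_c = V/Q_w, so Q_w = V/θ_c = 5357/19.7 = 271.9 m³/d.

Q_w ≈ 272 m³/d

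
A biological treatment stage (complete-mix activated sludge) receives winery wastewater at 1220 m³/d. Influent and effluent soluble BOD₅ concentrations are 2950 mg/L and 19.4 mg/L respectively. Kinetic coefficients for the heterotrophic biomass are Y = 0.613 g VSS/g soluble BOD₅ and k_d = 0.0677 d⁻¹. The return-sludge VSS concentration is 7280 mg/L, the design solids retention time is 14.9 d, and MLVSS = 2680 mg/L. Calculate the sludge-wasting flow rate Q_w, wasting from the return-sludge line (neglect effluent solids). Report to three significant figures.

Q_w ≈ 150 m³/d

Rearranging the biomass balance for a CMAS with decay, V = Y·Q·ΔS·θ_c / [X·(1+k_d θ_c)] = 0.613 × 1220 × (2950 − 19.4) × 14.9 / [2680 × (1 + 0.0677 × 14.9)] = 3.27×10^7 / 5383 = 6066 m³.
Q_w = (V·X)/(θ_c X_r) = 6066 × 2680 / (14.9 × 7280) = 149.9 m³/d.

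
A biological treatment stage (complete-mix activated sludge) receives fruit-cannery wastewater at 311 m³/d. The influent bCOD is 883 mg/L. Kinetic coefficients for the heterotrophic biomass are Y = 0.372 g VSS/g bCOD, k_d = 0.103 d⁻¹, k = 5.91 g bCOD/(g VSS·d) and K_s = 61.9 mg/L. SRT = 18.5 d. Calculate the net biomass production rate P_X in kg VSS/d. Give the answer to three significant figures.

Effluent substrate depends only on kinetics and SRT: S = K_s(1 + k_d θ_c) / [θ_c(Yk − k_d) − 1] = 61.9 × (1 + 0.103 × 18.5) / [18.5 × (0.372 × 5.91 − 0.103) − 1] = 179.9 / 37.77 = 4.762 mg/L.
Y_obs = Y / (1 + k_d θ_c) = 0.372 / (1 + 0.103 × 18.5) = 0.372 / 2.905 = 0.1280.
Q·(S₀ − S) = 311 × (883 − 4.76) × 10⁻³ = 273.1 kg/d removed.
Biomass produced: P_X = Y_obs·Q·ΔS = 0.1280 × 273.1 ≈ 34.97 kg VSS/d.

P_X ≈ 35.0 kg VSS/d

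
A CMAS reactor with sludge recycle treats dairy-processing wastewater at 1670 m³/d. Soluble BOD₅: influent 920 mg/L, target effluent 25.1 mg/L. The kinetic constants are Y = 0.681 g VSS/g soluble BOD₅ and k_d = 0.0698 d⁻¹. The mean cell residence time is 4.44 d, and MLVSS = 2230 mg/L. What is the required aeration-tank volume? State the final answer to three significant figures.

V ≈ 1550 m³

From the SRT design equation V = Y Q (S₀−S) θ_c / [X (1 + k_d θ_c)] = 0.681 × 1670 × (920 − 25.1) × 4.44 / [2230 × (1 + 0.0698 × 4.44)] = 4.52×10^6 / 2921 = 1547 m³.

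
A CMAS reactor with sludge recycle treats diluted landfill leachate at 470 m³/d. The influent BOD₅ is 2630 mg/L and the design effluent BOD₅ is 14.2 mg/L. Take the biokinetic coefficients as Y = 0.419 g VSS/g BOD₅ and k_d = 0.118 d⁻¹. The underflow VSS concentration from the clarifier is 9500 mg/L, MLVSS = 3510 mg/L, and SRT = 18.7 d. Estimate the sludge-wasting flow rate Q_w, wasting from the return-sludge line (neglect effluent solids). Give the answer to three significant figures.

Q_w ≈ 16.9 m³/d

From the SRT design equation V = Y Q (S₀−S) θ_c / [X (1 + k_d θ_c)] = 0.419 × 470 × (2630 − 14.2) × 18.7 / [3510 × (1 + 0.118 × 18.7)] = 9.63×10^6 / 11255 = 855.9 m³.
Wasting from the return line (neglecting effluent solids): Q_w = V·X / (θ_c·X_r) = 855.9 × 3510 / (18.7 × 9500) = 16.91 m³/d.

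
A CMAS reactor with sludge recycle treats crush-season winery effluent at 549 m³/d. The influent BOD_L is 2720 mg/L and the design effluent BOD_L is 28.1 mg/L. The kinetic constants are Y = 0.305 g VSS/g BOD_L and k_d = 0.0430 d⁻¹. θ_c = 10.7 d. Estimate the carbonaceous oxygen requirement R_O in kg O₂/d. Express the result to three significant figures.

Correct the yield for decay: Y_obs = Y/(1 + k_d θ_c) = 0.305 / (1 + 0.0430 × 10.7) = 0.305 / 1.460 = 0.2089.
Mass of BOD_L removed per day: Q(S₀ − S) = 549 × 2692 g/m³ = 1478 kg/d.
Biomass synthesised: P_X = Y_obs × 1478 = 308.7 kg VSS/d.
Carbonaceous O₂ demand = substrate oxidised − cell-mass equivalent = 1478 − 1.42 × 308.7 = 1039 kg O₂/d.

R_O ≈ 1040 kg O₂/d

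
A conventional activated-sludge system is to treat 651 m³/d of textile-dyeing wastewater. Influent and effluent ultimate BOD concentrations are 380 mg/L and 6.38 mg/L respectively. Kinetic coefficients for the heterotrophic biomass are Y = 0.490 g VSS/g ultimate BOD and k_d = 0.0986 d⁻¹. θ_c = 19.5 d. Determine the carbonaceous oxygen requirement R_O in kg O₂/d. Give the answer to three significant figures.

Correct the yield for decay: Y_obs = Y/(1 + k_d θ_c) = 0.490 / (1 + 0.0986 × 19.5) = 0.490 / 2.923 = 0.1677.
ΔS = 380 − 6.38 = 373.6 mg/L, so the substrate removal rate is 651 × 373.6/1000 = 243.2 kg ultimate BOD/d.
P_X = Y_obs·Q·(S₀ − S) = 0.1677 × 243.2 = 40.78 kg VSS/d.
R_O = Q·ΔS − 1.42 P_X = 243.2 − 57.90 = 185.3 kg O₂/d.

R_O ≈ 185 kg O₂/d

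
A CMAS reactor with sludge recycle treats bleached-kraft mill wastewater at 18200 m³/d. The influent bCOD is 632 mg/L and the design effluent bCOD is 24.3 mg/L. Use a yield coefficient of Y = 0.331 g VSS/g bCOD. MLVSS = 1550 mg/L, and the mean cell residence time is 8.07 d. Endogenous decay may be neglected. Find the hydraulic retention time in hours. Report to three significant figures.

Biomass mass balance (decay neglected): V·X = Y·Q·(S₀ − S)·θ_c, so V = 0.331 × 18200 × (632 − 24.3) × 8.07 / 1550 = 19060 m³.
Hydraulic retention time τ = V/Q = 19060 / 18200 = 1.047 d = 25.13 h.

τ ≈ 25.1 h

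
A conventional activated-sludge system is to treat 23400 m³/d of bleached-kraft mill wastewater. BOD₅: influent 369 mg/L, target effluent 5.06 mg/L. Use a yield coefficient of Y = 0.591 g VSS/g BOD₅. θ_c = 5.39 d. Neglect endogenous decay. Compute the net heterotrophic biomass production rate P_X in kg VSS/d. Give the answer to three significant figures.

P_X ≈ 5030 kg VSS/d

With endogenous decay neglected, the observed yield equals the true yield: Y_obs = Y = 0.591 g VSS/g BOD₅.
Mass of BOD₅ removed per day: Q(S₀ − S) = 23400 × 363.9 g/m³ = 8516 kg/d.
P_X = Y_obs · Q(S₀ − S) = 0.5910 × 8516 = 5033 kg VSS/d.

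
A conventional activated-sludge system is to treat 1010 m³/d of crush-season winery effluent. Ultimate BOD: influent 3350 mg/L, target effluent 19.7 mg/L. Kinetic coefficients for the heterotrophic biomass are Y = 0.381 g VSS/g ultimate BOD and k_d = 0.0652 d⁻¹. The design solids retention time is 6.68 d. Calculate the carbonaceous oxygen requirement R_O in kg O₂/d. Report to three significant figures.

Y_obs = Y / (1 + k_d θ_c) = 0.381 / (1 + 0.0652 × 6.68) = 0.381 / 1.436 = 0.2654.
ΔS = 3350 − 19.7 = 3330 mg/L, so the substrate removal rate is 1010 × 3330/1000 = 3364 kg ultimate BOD/d.
P_X = Y_obs·Q·(S₀ − S) = 0.2654 × 3364 = 892.7 kg VSS/d.
Carbonaceous O₂ demand = substrate oxidised − cell-mass equivalent = 3364 − 1.42 × 892.7 = 2096 kg O₂/d.

R_O ≈ 2100 kg O₂/d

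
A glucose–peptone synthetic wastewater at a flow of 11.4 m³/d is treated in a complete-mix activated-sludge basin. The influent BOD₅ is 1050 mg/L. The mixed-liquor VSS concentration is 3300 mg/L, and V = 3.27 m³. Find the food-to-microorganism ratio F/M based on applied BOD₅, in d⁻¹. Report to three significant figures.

F/M = applied load / biomass = Q·S₀/(V·X) = 11.4 × 1050 / (3.270 × 3300) = 1.109 d⁻¹.

F/M ≈ 1.11 d⁻¹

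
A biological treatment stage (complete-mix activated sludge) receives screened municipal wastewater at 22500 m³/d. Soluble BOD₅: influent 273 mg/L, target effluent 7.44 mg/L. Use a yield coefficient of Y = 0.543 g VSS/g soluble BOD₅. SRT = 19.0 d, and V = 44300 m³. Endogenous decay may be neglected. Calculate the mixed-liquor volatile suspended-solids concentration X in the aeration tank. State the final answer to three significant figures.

X ≈ 1390 mg/L

From V·X = Y·Q·(S₀ − S)·θ_c (decay neglected): X = 0.543 × 22500 × (273 − 7.44) × 19.0 / 44300 = 1392 mg/L.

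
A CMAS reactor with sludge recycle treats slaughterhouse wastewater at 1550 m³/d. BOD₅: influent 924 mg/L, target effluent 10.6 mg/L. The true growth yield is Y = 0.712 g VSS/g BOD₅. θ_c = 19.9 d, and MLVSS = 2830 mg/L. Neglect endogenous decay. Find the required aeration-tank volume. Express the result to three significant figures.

Biomass mass balance (decay neglected): V·X = Y·Q·(S₀ − S)·θ_c, so V = 0.712 × 1550 × (924 − 10.6) × 19.9 / 2830 = 7088 m³.

V ≈ 7090 m³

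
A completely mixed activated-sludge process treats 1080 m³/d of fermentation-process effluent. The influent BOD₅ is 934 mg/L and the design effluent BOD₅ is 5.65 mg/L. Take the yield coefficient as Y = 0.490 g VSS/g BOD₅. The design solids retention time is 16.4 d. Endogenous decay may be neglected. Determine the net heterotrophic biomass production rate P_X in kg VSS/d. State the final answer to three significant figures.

No decay correction is needed, so Y_obs = Y = 0.490.
ΔS = 934 − 5.65 = 928.4 mg/L, so the substrate removal rate is 1080 × 928.4/1000 = 1003 kg BOD₅/d.
Biomass produced: P_X = Y_obs·Q·ΔS = 0.4900 × 1003 ≈ 491.3 kg VSS/d.

P_X ≈ 491 kg VSS/d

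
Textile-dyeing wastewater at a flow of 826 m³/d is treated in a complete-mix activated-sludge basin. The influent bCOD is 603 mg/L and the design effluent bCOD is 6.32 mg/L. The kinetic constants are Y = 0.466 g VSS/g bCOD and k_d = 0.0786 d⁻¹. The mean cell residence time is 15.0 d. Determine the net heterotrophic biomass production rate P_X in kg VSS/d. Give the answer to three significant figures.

Correct the yield for decay: Y_obs = Y/(1 + k_d θ_c) = 0.466 / (1 + 0.0786 × 15.0) = 0.466 / 2.179 = 0.2139.
Q·(S₀ − S) = 826 × (603 − 6.32) × 10⁻³ = 492.9 kg/d removed.
P_X = Y_obs · Q(S₀ − S) = 0.2139 × 492.9 = 105.4 kg VSS/d.

P_X ≈ 105 kg VSS/d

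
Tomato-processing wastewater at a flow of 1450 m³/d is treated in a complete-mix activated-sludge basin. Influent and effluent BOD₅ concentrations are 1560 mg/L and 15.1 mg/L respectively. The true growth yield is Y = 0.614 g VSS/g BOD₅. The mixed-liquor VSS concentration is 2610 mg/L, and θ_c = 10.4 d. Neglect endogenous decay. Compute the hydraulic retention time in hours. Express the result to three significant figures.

V·X = Y·Q·ΔS·θ_c gives V = 0.614 × 1450 × (1560 − 15.1) × 10.4 / 2610 = 5481 m³.
τ = V/Q = 5481/1450 = 3.780 d, or 90.71 h.

τ ≈ 90.7 h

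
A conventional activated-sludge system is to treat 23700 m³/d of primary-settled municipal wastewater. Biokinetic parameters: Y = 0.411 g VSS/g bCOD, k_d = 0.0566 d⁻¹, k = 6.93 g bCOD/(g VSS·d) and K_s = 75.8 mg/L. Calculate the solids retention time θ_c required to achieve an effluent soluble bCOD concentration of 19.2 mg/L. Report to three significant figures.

Specific growth rate at S = 19.2 mg/L: μ = YkS/(K_s+S) = 0.411·6.93·19.2/(75.8+19.2) = 0.5756 d⁻¹.
Then 1/θ_c = μ − k_d = 0.5756 − 0.0566 = 0.5190 d⁻¹, giving θ_c = 1.927 d.

θ_c ≈ 1.93 d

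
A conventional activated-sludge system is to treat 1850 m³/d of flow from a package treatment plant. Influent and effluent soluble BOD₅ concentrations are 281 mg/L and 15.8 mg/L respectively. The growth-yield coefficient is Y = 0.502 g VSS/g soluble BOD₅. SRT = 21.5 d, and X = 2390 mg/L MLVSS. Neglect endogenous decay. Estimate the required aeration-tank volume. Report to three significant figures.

Biomass mass balance (decay neglected): V·X = Y·Q·(S₀ − S)·θ_c, so V = 0.502 × 1850 × (281 − 15.8) × 21.5 / 2390 = 2216 m³.

V ≈ 2220 m³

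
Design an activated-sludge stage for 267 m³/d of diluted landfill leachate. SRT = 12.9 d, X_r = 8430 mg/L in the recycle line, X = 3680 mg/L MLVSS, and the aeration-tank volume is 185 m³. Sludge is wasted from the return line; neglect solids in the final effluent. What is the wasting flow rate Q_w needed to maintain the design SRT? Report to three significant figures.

Wasting from the return line (neglecting effluent solids): Q_w = V·X / (θ_c·X_r) = 185.0 × 3680 / (12.9 × 8430) = 6.260 m³/d.

Q_w ≈ 6.26 m³/d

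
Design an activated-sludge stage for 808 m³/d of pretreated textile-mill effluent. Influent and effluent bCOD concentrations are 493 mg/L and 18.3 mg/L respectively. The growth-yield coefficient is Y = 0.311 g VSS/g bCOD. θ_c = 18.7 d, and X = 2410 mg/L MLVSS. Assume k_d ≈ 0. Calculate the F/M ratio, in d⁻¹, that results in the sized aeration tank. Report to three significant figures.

Biomass mass balance (decay neglected): V·X = Y·Q·(S₀ − S)·θ_c, so V = 0.311 × 808 × (493 − 18.3) × 18.7 / 2410 = 925.6 m³.
F/M = Q·S₀ / (V·X) = 808 × 493 / (925.6 × 2410) = 0.1786 g bCOD·(g VSS·d)⁻¹.

F/M ≈ 0.179 d⁻¹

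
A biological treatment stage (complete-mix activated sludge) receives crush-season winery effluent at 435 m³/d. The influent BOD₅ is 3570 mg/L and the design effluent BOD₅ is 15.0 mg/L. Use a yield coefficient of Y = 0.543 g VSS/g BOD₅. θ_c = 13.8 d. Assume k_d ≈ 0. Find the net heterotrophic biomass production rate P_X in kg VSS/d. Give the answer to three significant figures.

P_X ≈ 840 kg VSS/d

With endogenous decay neglected, the observed yield equals the true yield: Y_obs = Y = 0.543 g VSS/g BOD₅.
Substrate removed = Q·(S₀ − S) = 435 m³/d × (3570 − 15.0) g/m³ = 1.55×10^6 g/d = 1546 kg/d.
P_X = Y_obs · Q(S₀ − S) = 0.5430 × 1546 = 839.7 kg VSS/d.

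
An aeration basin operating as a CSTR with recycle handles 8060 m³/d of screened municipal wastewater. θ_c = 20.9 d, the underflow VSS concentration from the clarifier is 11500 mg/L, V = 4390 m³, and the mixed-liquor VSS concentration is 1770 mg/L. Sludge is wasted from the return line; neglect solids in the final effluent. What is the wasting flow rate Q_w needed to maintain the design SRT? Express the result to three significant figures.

Q_w ≈ 32.3 m³/d

Q_w = (V·X)/(θ_c X_r) = 4390 × 1770 / (20.9 × 11500) = 32.33 m³/d.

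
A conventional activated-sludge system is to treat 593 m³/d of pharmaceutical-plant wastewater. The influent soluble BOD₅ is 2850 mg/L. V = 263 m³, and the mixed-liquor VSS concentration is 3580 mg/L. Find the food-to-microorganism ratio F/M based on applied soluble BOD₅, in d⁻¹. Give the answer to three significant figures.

F/M = Q·S₀ / (V·X) = 593 × 2850 / (263.0 × 3580) = 1.795 g soluble BOD₅·(g VSS·d)⁻¹.

F/M ≈ 1.79 d⁻¹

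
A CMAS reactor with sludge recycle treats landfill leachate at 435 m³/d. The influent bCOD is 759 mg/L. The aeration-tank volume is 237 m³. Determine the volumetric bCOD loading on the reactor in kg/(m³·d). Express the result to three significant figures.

L_v ≈ 1.39 kg bCOD/(m³·d)

Volumetric loading L_v = Q·S₀ / V = 435 × 759 g/m³ / 237.0 m³ = 1393 g/(m³·d) = 1.393 kg bCOD/(m³·d).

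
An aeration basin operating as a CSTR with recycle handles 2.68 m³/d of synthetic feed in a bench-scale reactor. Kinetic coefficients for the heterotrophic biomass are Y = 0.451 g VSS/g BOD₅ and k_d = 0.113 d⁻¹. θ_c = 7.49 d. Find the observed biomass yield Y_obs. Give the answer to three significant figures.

Y_obs ≈ 0.244 g VSS/g BOD₅

Y_obs = Y / (1 + k_d θ_c) = 0.451 / (1 + 0.113 × 7.49) = 0.451 / 1.846 = 0.2443.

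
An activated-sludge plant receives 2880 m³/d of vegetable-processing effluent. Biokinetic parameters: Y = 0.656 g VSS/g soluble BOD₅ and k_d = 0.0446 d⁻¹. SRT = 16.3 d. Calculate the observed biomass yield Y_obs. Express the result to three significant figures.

Y_obs ≈ 0.380 g VSS/g soluble BOD₅

Correct the yield for decay: Y_obs = Y/(1 + k_d θ_c) = 0.656 / (1 + 0.0446 × 16.3) = 0.656 / 1.727 = 0.3799.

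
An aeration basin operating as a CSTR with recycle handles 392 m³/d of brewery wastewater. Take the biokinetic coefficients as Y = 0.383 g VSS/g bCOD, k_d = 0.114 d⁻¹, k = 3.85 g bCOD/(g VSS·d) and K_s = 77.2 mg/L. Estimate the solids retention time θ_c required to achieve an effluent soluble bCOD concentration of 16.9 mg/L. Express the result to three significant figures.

θ_c ≈ 6.63 d

Specific growth rate at S = 16.9 mg/L: μ = YkS/(K_s+S) = 0.383·3.85·16.9/(77.2+16.9) = 0.2648 d⁻¹.
1/θ_c = 0.2648 − 0.114 = 0.1508 d⁻¹, so θ_c = 6.630 d.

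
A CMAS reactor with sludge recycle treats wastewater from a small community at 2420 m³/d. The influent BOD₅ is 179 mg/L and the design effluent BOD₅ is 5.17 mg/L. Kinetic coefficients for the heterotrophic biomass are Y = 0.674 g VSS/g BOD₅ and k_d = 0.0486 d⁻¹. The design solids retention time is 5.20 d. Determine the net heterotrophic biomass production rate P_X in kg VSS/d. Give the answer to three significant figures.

P_X ≈ 226 kg VSS/d

Observed yield with endogenous decay: Y_obs = Y / (1 + k_d·θ_c) = 0.674 / (1 + 0.0486 × 5.20) = 0.674 / 1.253 = 0.5380 g VSS/g BOD₅.
Q·(S₀ − S) = 2420 × (179 − 5.17) × 10⁻³ = 420.7 kg/d removed.
P_X = Y_obs · Q(S₀ − S) = 0.5380 × 420.7 = 226.3 kg VSS/d.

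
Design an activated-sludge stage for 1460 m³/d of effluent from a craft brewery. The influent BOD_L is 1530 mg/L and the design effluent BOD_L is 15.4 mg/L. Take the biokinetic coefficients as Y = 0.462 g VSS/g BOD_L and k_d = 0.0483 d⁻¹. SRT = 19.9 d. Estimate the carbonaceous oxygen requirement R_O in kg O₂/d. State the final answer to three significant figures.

R_O ≈ 1470 kg O₂/d

Y_obs = Y / (1 + k_d θ_c) = 0.462 / (1 + 0.0483 × 19.9) = 0.462 / 1.961 = 0.2356.
ΔS = 1530 − 15.4 = 1515 mg/L, so the substrate removal rate is 1460 × 1515/1000 = 2211 kg BOD_L/d.
P_X = Y_obs·Q·(S₀ − S) = 0.2356 × 2211 = 520.9 kg VSS/d.
Carbonaceous O₂ demand = substrate oxidised − cell-mass equivalent = 2211 − 1.42 × 520.9 = 1472 kg O₂/d.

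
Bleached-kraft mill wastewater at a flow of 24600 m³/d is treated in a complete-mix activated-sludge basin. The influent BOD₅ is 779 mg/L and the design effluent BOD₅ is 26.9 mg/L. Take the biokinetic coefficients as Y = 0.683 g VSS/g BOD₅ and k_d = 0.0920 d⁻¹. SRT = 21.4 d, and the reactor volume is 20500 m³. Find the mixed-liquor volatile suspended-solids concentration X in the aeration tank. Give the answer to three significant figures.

From V·X·(1 + k_d·θ_c) = Y·Q·(S₀ − S)·θ_c: X = 0.683 × 24600 × (779 − 26.9) × 21.4 / [20500 × (1 + 0.0920 × 21.4)] = 4443 mg/L.

X ≈ 4440 mg/L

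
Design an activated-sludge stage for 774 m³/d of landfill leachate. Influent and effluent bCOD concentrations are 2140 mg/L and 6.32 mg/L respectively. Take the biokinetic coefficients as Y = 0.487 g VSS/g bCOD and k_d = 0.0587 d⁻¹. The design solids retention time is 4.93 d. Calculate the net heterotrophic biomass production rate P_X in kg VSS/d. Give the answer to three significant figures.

Correct the yield for decay: Y_obs = Y/(1 + k_d θ_c) = 0.487 / (1 + 0.0587 × 4.93) = 0.487 / 1.289 = 0.3777.
Substrate removed = Q·(S₀ − S) = 774 m³/d × (2140 − 6.32) g/m³ = 1.65×10^6 g/d = 1651 kg/d.
Net biomass production P_X = Y_obs × Q·(S₀ − S) = 0.3777 × 1651 = 623.8 kg VSS/d.

P_X ≈ 624 kg VSS/d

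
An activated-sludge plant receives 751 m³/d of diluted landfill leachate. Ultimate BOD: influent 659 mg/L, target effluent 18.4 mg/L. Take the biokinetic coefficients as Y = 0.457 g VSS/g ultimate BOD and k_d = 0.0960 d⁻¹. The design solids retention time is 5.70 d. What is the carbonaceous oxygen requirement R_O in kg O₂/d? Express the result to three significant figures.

Correct the yield for decay: Y_obs = Y/(1 + k_d θ_c) = 0.457 / (1 + 0.0960 × 5.70) = 0.457 / 1.547 = 0.2954.
ΔS = 659 − 18.4 = 640.6 mg/L, so the substrate removal rate is 751 × 640.6/1000 = 481.1 kg ultimate BOD/d.
Net sludge production P_X = 0.2954 × 481.1 = 142.1 kg VSS/d.
R_O = Q·(S₀ − S) − 1.42·P_X = 481.1 − 1.42 × 142.1 = 279.3 kg O₂/d.

R_O ≈ 279 kg O₂/d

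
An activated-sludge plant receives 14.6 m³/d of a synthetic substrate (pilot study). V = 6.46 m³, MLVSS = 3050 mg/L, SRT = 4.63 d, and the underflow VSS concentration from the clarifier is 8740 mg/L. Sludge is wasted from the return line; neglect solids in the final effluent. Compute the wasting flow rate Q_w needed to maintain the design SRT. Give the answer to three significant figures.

Q_w ≈ 0.487 m³/d

Wasting from the return line (neglecting effluent solids): Q_w = V·X / (θ_c·X_r) = 6.460 × 3050 / (4.63 × 8740) = 0.4869 m³/d.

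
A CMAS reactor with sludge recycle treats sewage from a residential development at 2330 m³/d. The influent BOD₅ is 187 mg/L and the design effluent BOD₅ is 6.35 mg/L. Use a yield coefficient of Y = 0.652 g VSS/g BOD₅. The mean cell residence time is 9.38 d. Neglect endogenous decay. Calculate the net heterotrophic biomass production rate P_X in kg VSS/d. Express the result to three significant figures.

No decay correction is needed, so Y_obs = Y = 0.652.
ΔS = 187 − 6.35 = 180.7 mg/L, so the substrate removal rate is 2330 × 180.7/1000 = 420.9 kg BOD₅/d.
Biomass produced: P_X = Y_obs·Q·ΔS = 0.6520 × 420.9 ≈ 274.4 kg VSS/d.

P_X ≈ 274 kg VSS/d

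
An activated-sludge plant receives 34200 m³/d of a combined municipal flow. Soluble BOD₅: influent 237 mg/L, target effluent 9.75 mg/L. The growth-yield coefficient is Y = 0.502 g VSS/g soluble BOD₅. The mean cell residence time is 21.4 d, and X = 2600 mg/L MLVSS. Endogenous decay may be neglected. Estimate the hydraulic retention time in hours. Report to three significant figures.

Biomass mass balance (decay neglected): V·X = Y·Q·(S₀ − S)·θ_c, so V = 0.502 × 34200 × (237 − 9.75) × 21.4 / 2600 = 32113 m³.
τ = V/Q = 32113/34200 = 0.9390 d, or 22.54 h.

τ ≈ 22.5 h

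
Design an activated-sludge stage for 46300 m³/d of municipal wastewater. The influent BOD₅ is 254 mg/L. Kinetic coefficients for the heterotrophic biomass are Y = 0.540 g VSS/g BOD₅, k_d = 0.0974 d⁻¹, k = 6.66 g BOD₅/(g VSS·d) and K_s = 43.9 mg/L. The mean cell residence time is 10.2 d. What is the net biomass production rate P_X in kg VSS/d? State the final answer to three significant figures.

P_X ≈ 3150 kg VSS/d

Effluent substrate depends only on kinetics and SRT: S = K_s(1 + k_d θ_c) / [θ_c(Yk − k_d) − 1] = 43.9 × (1 + 0.0974 × 10.2) / [10.2 × (0.540 × 6.66 − 0.0974) − 1] = 87.51 / 34.69 = 2.523 mg/L.
Observed yield with endogenous decay: Y_obs = Y / (1 + k_d·θ_c) = 0.540 / (1 + 0.0974 × 10.2) = 0.540 / 1.993 = 0.2709 g VSS/g BOD₅.
ΔS = 254 − 2.52 = 251.5 mg/L, so the substrate removal rate is 46300 × 251.5/1000 = 11644 kg BOD₅/d.
So the net sludge growth is P_X = 0.2709 × 11644 = 3154 kg VSS/d.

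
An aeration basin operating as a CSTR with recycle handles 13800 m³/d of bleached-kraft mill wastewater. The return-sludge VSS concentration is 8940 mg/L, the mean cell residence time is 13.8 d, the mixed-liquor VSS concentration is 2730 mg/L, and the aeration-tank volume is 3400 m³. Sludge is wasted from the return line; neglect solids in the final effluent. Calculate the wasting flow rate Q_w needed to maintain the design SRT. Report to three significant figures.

Wasting from the return line (neglecting effluent solids): Q_w = V·X / (θ_c·X_r) = 3400 × 2730 / (13.8 × 8940) = 75.24 m³/d.

Q_w ≈ 75.2 m³/d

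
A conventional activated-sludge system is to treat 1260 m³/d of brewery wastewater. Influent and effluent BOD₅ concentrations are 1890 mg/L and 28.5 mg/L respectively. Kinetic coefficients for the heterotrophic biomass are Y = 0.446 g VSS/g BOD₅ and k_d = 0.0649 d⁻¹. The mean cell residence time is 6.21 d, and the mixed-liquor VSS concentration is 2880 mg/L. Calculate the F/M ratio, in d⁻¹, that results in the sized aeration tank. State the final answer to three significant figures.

F/M ≈ 0.514 d⁻¹

From the SRT design equation V = Y Q (S₀−S) θ_c / [X (1 + k_d θ_c)] = 0.446 × 1260 × (1890 − 28.5) × 6.21 / [2880 × (1 + 0.0649 × 6.21)] = 6.5×10^6 / 4041 = 1608 m³.
Food-to-microorganism ratio F/M = Q S₀ / (V X) = 1260 × 1890 / (1608 × 2880) = 0.5143 d⁻¹.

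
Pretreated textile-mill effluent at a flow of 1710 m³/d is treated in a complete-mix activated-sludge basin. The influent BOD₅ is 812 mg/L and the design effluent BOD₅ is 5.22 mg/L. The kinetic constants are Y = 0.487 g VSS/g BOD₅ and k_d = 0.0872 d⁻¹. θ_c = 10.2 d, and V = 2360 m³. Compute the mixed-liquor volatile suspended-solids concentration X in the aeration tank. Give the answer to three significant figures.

X = Y·Q·ΔS·θ_c / [V·(1 + k_d θ_c)] = 0.487 × 1710 × (812 − 5.22) × 10.2 / [2360 × (1 + 0.0872 × 10.2)] = 1537 mg/L.

X ≈ 1540 mg/L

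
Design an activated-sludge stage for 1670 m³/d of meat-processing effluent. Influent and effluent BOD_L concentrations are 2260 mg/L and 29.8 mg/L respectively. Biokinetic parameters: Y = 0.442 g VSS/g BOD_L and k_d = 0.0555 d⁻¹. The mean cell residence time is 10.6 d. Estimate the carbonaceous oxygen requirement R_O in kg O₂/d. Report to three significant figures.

R_O ≈ 2250 kg O₂/d

Observed yield with endogenous decay: Y_obs = Y / (1 + k_d·θ_c) = 0.442 / (1 + 0.0555 × 10.6) = 0.442 / 1.588 = 0.2783 g VSS/g BOD_L.
Q·(S₀ − S) = 1670 × (2260 − 29.8) × 10⁻³ = 3724 kg/d removed.
Biomass synthesised: P_X = Y_obs × 3724 = 1036 kg VSS/d.
R_O = Q·ΔS − 1.42 P_X = 3724 − 1472 = 2253 kg O₂/d.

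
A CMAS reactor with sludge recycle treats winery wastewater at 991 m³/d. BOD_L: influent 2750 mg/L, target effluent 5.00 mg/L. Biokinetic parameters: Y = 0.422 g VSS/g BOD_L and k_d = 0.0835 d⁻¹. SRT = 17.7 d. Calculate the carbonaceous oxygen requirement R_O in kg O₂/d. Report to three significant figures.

R_O ≈ 2060 kg O₂/d

Correct the yield for decay: Y_obs = Y/(1 + k_d θ_c) = 0.422 / (1 + 0.0835 × 17.7) = 0.422 / 2.478 = 0.1703.
Q·(S₀ − S) = 991 × (2750 − 5.00) × 10⁻³ = 2720 kg/d removed.
Biomass synthesised: P_X = Y_obs × 2720 = 463.3 kg VSS/d.
R_O = Q·ΔS − 1.42 P_X = 2720 − 657.8 = 2062 kg O₂/d.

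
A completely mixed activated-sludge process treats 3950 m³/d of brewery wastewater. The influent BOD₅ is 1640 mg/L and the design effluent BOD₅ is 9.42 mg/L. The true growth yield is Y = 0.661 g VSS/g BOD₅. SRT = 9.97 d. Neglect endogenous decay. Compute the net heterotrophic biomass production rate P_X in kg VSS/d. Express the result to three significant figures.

P_X ≈ 4260 kg VSS/d

No decay correction is needed, so Y_obs = Y = 0.661.
Mass of BOD₅ removed per day: Q(S₀ − S) = 3950 × 1631 g/m³ = 6441 kg/d.
So the net sludge growth is P_X = 0.6610 × 6441 = 4257 kg VSS/d.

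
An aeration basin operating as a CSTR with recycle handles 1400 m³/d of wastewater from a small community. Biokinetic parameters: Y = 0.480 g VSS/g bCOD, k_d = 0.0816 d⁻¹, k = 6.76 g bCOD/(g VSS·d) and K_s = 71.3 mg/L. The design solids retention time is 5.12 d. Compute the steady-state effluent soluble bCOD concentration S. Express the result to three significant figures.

From the Monod/SRT balance for a CMAS, S = K_s·(1+k_d θ_c)/[θ_c·(Y k − k_d) − 1] = 71.3 × (1 + 0.0816 × 5.12) / [5.12 × (0.480 × 6.76 − 0.0816) − 1] = 101.1 / 15.20 = 6.652 mg/L.

S ≈ 6.65 mg/L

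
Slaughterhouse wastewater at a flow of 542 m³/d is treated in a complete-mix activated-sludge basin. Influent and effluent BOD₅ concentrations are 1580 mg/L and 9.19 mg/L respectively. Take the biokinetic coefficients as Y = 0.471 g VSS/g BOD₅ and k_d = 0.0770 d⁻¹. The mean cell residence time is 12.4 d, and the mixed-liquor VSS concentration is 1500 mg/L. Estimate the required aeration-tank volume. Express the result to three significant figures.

From the SRT design equation V = Y Q (S₀−S) θ_c / [X (1 + k_d θ_c)] = 0.471 × 542 × (1580 − 9.19) × 12.4 / [1500 × (1 + 0.0770 × 12.4)] = 4.97×10^6 / 2932 = 1696 m³.

V ≈ 1700 m³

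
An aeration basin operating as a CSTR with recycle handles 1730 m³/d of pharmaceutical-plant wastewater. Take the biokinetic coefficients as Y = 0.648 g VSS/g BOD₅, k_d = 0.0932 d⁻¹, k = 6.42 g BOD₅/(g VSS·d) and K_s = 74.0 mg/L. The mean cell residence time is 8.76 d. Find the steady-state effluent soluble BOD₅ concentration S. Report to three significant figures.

Effluent substrate depends only on kinetics and SRT: S = K_s(1 + k_d θ_c) / [θ_c(Yk − k_d) − 1] = 74.0 × (1 + 0.0932 × 8.76) / [8.76 × (0.648 × 6.42 − 0.0932) − 1] = 134.4 / 34.63 = 3.882 mg/L.

S ≈ 3.88 mg/L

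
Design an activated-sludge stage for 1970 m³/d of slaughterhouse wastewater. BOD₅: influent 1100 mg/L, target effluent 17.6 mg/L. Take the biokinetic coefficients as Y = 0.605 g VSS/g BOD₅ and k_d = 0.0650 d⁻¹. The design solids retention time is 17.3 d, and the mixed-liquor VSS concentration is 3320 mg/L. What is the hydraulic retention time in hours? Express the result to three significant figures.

Rearranging the biomass balance for a CMAS with decay, V = Y·Q·ΔS·θ_c / [X·(1+k_d θ_c)] = 0.605 × 1970 × (1100 − 17.6) × 17.3 / [3320 × (1 + 0.0650 × 17.3)] = 2.23×10^7 / 7053 = 3164 m³.
HRT = V/Q = 3164 m³ / 1970 m³·d⁻¹ = 1.606 d × 24 = 38.55 h.

τ ≈ 38.5 h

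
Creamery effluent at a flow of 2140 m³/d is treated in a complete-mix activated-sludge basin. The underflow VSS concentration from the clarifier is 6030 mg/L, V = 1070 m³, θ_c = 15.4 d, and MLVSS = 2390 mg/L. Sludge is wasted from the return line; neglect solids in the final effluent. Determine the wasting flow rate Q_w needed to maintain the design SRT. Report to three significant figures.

Q_w ≈ 27.5 m³/d

Q_w = (V·X)/(θ_c X_r) = 1070 × 2390 / (15.4 × 6030) = 27.54 m³/d.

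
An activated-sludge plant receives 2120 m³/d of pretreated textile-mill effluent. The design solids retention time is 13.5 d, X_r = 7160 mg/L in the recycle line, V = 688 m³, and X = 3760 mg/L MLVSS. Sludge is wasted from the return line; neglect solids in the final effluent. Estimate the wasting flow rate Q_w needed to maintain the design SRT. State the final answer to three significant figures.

Q_w ≈ 26.8 m³/d

θ_c = V·X/(Q_w·X_r) when wasting from the recycle, so Q_w = V·X/(θ_c·X_r) = 688.0 × 3760 / (13.5 × 7160) = 26.76 m³/d.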